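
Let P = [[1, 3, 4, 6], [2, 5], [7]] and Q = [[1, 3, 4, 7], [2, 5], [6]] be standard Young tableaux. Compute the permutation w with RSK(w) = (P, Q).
2 1 3 7 5 4 6

Reverse the RSK construction: for i from n down to 1, find the cell of Q containing i, remove the entry at that cell from P, and reverse-bump it up through P; the value ejected from row 1 is w(i).

Step i=7: Q has 7 at row 1, column 4; remove that cell from P, ejecting 6. So w(7) = 6. P is now [[1, 3, 4], [2, 5], [7]].
Step i=6: Q has 6 at row 3, column 1; remove 7 from row 3 of P and reverse-bump: 7 enters row 2 and ejects 5; 5 enters row 1 and ejects 4. So w(6) = 4. P is now [[1, 3, 5], [2, 7]].
Step i=5: Q has 5 at row 2, column 2; remove 7 from row 2 of P and reverse-bump: 7 enters row 1 and ejects 5. So w(5) = 5. P is now [[1, 3, 7], [2]].
Step i=4: Q has 4 at row 1, column 3; remove that cell from P, ejecting 7. So w(4) = 7. P is now [[1, 3], [2]].
Step i=3: Q has 3 at row 1, column 2; remove that cell from P, ejecting 3. So w(3) = 3. P is now [[1], [2]].
Step i=2: Q has 2 at row 2, column 1; remove 2 from row 2 of P and reverse-bump: 2 enters row 1 and ejects 1. So w(2) = 1. P is now [[2]].
Step i=1: Q has 1 at row 1, column 1; remove that cell from P, ejecting 2. So w(1) = 2. P is now [].

So w = 2 1 3 7 5 4 6.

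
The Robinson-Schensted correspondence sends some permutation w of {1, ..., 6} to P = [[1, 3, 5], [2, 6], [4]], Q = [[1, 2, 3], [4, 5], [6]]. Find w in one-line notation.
Reverse the RSK construction: for i from n down to 1, find the cell of Q containing i, remove the entry at that cell from P, and reverse-bump it up through P; the value ejected from row 1 is w(i).

Step i=6: Q has 6 at row 3, column 1; remove 4 from row 3 of P and reverse-bump: 4 enters row 2 and ejects 2; 2 enters row 1 and ejects 1. So w(6) = 1. P is now [[2, 3, 5], [4, 6]].
Step i=5: Q has 5 at row 2, column 2; remove 6 from row 2 of P and reverse-bump: 6 enters row 1 and ejects 5. So w(5) = 5. P is now [[2, 3, 6], [4]].
Step i=4: Q has 4 at row 2, column 1; remove 4 from row 2 of P and reverse-bump: 4 enters row 1 and ejects 3. So w(4) = 3. P is now [[2, 4, 6]].
Step i=3: Q has 3 at row 1, column 3; remove that cell from P, ejecting 6. So w(3) = 6. P is now [[2, 4]].
Step i=2: Q has 2 at row 1, column 2; remove that cell from P, ejecting 4. So w(2) = 4. P is now [[2]].
Step i=1: Q has 1 at row 1, column 1; remove that cell from P, ejecting 2. So w(1) = 2. P is now [].

So w = 2 4 6 3 5 1.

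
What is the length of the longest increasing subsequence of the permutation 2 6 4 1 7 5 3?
3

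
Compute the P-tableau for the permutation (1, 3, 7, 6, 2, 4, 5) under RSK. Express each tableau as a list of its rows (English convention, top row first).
Insert 1: appended to row 1. P = [[1]].
Insert 3: appended to row 1. P = [[1, 3]].
Insert 7: appended to row 1. P = [[1, 3, 7]].
Insert 6: 6 bumps 7 from row 1; 7 starts row 2. P = [[1, 3, 6], [7]].
Insert 2: 2 bumps 3 from row 1; 3 bumps 7 from row 2; 7 starts row 3. P = [[1, 2, 6], [3], [7]].
Insert 4: 4 bumps 6 from row 1; 6 appends to row 2. P = [[1, 2, 4], [3, 6], [7]].
Insert 5: appended to row 1. P = [[1, 2, 4, 5], [3, 6], [7]].

So P = [[1, 2, 4, 5], [3, 6], [7]].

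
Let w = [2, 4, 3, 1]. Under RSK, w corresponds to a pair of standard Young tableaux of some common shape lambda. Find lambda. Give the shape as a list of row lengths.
Row-insert each entry into an empty tableau.

After inserting 2: P = [[2]].
After inserting 4: P = [[2, 4]].
After inserting 3: P = [[2, 3], [4]].
After inserting 1: P = [[1, 3], [2], [4]].

The final insertion tableau P = [[1, 3], [2], [4]] has shape [2, 1, 1].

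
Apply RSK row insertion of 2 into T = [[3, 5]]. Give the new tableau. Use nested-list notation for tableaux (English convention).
In row 1, 2 replaces 3 (the leftmost entry greater than 2); 3 is bumped to row 2. 3 starts a new row 2. The new tableau is [[2, 5], [3]].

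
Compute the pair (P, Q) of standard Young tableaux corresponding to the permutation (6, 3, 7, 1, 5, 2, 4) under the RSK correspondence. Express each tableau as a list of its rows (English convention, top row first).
Insert each entry of the permutation into P by Schensted row insertion, recording in Q the position of each new cell.

Insert 6: appended to row 1. P = [[6]].
Insert 3: 3 bumps 6 from row 1; 6 starts row 2. P = [[3], [6]].
Insert 7: appended to row 1. P = [[3, 7], [6]].
Insert 1: 1 bumps 3 from row 1; 3 bumps 6 from row 2; 6 starts row 3. P = [[1, 7], [3], [6]].
Insert 5: 5 bumps 7 from row 1; 7 appends to row 2. P = [[1, 5], [3, 7], [6]].
Insert 2: 2 bumps 5 from row 1; 5 bumps 7 from row 2; 7 appends to row 3. P = [[1, 2], [3, 5], [6, 7]].
Insert 4: appended to row 1. P = [[1, 2, 4], [3, 5], [6, 7]].

So P = [[1, 2, 4], [3, 5], [6, 7]], Q = [[1, 3, 7], [2, 5], [4, 6]].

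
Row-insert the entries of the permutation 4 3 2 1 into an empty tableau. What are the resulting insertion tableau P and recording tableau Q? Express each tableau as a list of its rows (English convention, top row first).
Insert each entry of the permutation into P by Schensted row insertion, recording in Q the position of each new cell.

Insert 4: appended to row 1. P = [[4]].
Insert 3: 3 bumps 4 from row 1; 4 starts row 2. P = [[3], [4]].
Insert 2: 2 bumps 3 from row 1; 3 bumps 4 from row 2; 4 starts row 3. P = [[2], [3], [4]].
Insert 1: 1 bumps 2 from row 1; 2 bumps 3 from row 2; 3 bumps 4 from row 3; 4 starts row 4. P = [[1], [2], [3], [4]].

So P = [[1], [2], [3], [4]], Q = [[1], [2], [3], [4]].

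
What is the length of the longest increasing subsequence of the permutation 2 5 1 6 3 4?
3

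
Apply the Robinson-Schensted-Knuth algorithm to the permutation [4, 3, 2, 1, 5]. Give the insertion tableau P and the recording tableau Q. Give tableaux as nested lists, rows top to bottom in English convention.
Insert each entry of the permutation into P by Schensted row insertion, recording in Q the position of each new cell.

Insert 4: appended to row 1. P = [[4]].
Insert 3: 3 bumps 4 from row 1; 4 starts row 2. P = [[3], [4]].
Insert 2: 2 bumps 3 from row 1; 3 bumps 4 from row 2; 4 starts row 3. P = [[2], [3], [4]].
Insert 1: 1 bumps 2 from row 1; 2 bumps 3 from row 2; 3 bumps 4 from row 3; 4 starts row 4. P = [[1], [2], [3], [4]].
Insert 5: appended to row 1. P = [[1, 5], [2], [3], [4]].

So P = [[1, 5], [2], [3], [4]], Q = [[1, 5], [2], [3], [4]].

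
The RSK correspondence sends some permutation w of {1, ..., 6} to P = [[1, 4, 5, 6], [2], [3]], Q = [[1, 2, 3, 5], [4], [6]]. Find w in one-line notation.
Reverse the RSK construction: for i from n down to 1, find the cell of Q containing i, remove the entry at that cell from P, and reverse-bump it up through P; the value ejected from row 1 is w(i).

Step i=6: Q has 6 at row 3, column 1; remove 3 from row 3 of P and reverse-bump: 3 enters row 2 and ejects 2; 2 enters row 1 and ejects 1. So w(6) = 1. P is now [[2, 4, 5, 6], [3]].
Step i=5: Q has 5 at row 1, column 4; remove that cell from P, ejecting 6. So w(5) = 6. P is now [[2, 4, 5], [3]].
Step i=4: Q has 4 at row 2, column 1; remove 3 from row 2 of P and reverse-bump: 3 enters row 1 and ejects 2. So w(4) = 2. P is now [[3, 4, 5]].
Step i=3: Q has 3 at row 1, column 3; remove that cell from P, ejecting 5. So w(3) = 5. P is now [[3, 4]].
Step i=2: Q has 2 at row 1, column 2; remove that cell from P, ejecting 4. So w(2) = 4. P is now [[3]].
Step i=1: Q has 1 at row 1, column 1; remove that cell from P, ejecting 3. So w(1) = 3. P is now [].

So w = 3 4 5 2 6 1.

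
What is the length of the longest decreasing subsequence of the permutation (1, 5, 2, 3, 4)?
2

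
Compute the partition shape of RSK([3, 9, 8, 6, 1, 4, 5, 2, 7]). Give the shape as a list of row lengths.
[4, 2, 1, 1, 1]

Row-insert each entry into an empty tableau.

After inserting 3: P = [[3]].
After inserting 9: P = [[3, 9]].
After inserting 8: P = [[3, 8], [9]].
After inserting 6: P = [[3, 6], [8], [9]].
After inserting 1: P = [[1, 6], [3], [8], [9]].
After inserting 4: P = [[1, 4], [3, 6], [8], [9]].
After inserting 5: P = [[1, 4, 5], [3, 6], [8], [9]].
After inserting 2: P = [[1, 2, 5], [3, 4], [6], [8], [9]].
After inserting 7: P = [[1, 2, 5, 7], [3, 4], [6], [8], [9]].

The final insertion tableau P = [[1, 2, 5, 7], [3, 4], [6], [8], [9]] has shape [4, 2, 1, 1, 1].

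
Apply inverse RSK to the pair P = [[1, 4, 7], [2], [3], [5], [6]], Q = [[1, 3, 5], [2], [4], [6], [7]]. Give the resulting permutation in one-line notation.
Reverse the RSK construction: for i from n down to 1, find the cell of Q containing i, remove the entry at that cell from P, and reverse-bump it up through P; the value ejected from row 1 is w(i).

Step i=7: Q has 7 at row 5, column 1; remove 6 from row 5 of P and reverse-bump: 6 enters row 4 and ejects 5; 5 enters row 3 and ejects 3; 3 enters row 2 and ejects 2; 2 enters row 1 and ejects 1. So w(7) = 1. P is now [[2, 4, 7], [3], [5], [6]].
Step i=6: Q has 6 at row 4, column 1; remove 6 from row 4 of P and reverse-bump: 6 enters row 3 and ejects 5; 5 enters row 2 and ejects 3; 3 enters row 1 and ejects 2. So w(6) = 2. P is now [[3, 4, 7], [5], [6]].
Step i=5: Q has 5 at row 1, column 3; remove that cell from P, ejecting 7. So w(5) = 7. P is now [[3, 4], [5], [6]].
Step i=4: Q has 4 at row 3, column 1; remove 6 from row 3 of P and reverse-bump: 6 enters row 2 and ejects 5; 5 enters row 1 and ejects 4. So w(4) = 4. P is now [[3, 5], [6]].
Step i=3: Q has 3 at row 1, column 2; remove that cell from P, ejecting 5. So w(3) = 5. P is now [[3], [6]].
Step i=2: Q has 2 at row 2, column 1; remove 6 from row 2 of P and reverse-bump: 6 enters row 1 and ejects 3. So w(2) = 3. P is now [[6]].
Step i=1: Q has 1 at row 1, column 1; remove that cell from P, ejecting 6. So w(1) = 6. P is now [].

So w = 6 3 5 4 7 2 1.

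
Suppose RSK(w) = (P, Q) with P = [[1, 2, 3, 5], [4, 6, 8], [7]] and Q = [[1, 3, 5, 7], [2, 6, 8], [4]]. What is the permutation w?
Reverse the RSK construction: for i from n down to 1, find the cell of Q containing i, remove the entry at that cell from P, and reverse-bump it up through P; the value ejected from row 1 is w(i).

Step i=8: Q has 8 at row 2, column 3; remove 8 from row 2 of P and reverse-bump: 8 enters row 1 and ejects 5. So w(8) = 5. P is now [[1, 2, 3, 8], [4, 6], [7]].
Step i=7: Q has 7 at row 1, column 4; remove that cell from P, ejecting 8. So w(7) = 8. P is now [[1, 2, 3], [4, 6], [7]].
Step i=6: Q has 6 at row 2, column 2; remove 6 from row 2 of P and reverse-bump: 6 enters row 1 and ejects 3. So w(6) = 3. P is now [[1, 2, 6], [4], [7]].
Step i=5: Q has 5 at row 1, column 3; remove that cell from P, ejecting 6. So w(5) = 6. P is now [[1, 2], [4], [7]].
Step i=4: Q has 4 at row 3, column 1; remove 7 from row 3 of P and reverse-bump: 7 enters row 2 and ejects 4; 4 enters row 1 and ejects 2. So w(4) = 2. P is now [[1, 4], [7]].
Step i=3: Q has 3 at row 1, column 2; remove that cell from P, ejecting 4. So w(3) = 4. P is now [[1], [7]].
Step i=2: Q has 2 at row 2, column 1; remove 7 from row 2 of P and reverse-bump: 7 enters row 1 and ejects 1. So w(2) = 1. P is now [[7]].
Step i=1: Q has 1 at row 1, column 1; remove that cell from P, ejecting 7. So w(1) = 7. P is now [].

So w = 7 1 4 2 6 3 8 5.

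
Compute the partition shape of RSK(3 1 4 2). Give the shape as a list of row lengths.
Row-insert each entry into an empty tableau.

After inserting 3: P = [[3]].
After inserting 1: P = [[1], [3]].
After inserting 4: P = [[1, 4], [3]].
After inserting 2: P = [[1, 2], [3, 4]].

The final insertion tableau P = [[1, 2], [3, 4]] has shape [2, 2].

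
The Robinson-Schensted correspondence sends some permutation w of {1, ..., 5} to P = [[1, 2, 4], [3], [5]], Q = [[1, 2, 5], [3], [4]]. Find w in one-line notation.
Reverse the RSK construction: for i from n down to 1, find the cell of Q containing i, remove the entry at that cell from P, and reverse-bump it up through P; the value ejected from row 1 is w(i).

Step i=5: Q has 5 at row 1, column 3; remove that cell from P, ejecting 4. So w(5) = 4. P is now [[1, 2], [3], [5]].
Step i=4: Q has 4 at row 3, column 1; remove 5 from row 3 of P and reverse-bump: 5 enters row 2 and ejects 3; 3 enters row 1 and ejects 2. So w(4) = 2. P is now [[1, 3], [5]].
Step i=3: Q has 3 at row 2, column 1; remove 5 from row 2 of P and reverse-bump: 5 enters row 1 and ejects 3. So w(3) = 3. P is now [[1, 5]].
Step i=2: Q has 2 at row 1, column 2; remove that cell from P, ejecting 5. So w(2) = 5. P is now [[1]].
Step i=1: Q has 1 at row 1, column 1; remove that cell from P, ejecting 1. So w(1) = 1. P is now [].

So w = 1 5 3 2 4.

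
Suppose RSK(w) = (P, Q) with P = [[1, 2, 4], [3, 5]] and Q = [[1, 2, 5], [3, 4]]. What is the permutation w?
Reverse RSK: for i = n, n-1, ..., 1, locate i in Q, remove the corresponding corner cell from P, and reverse-bump its entry up through P; the value ejected from row 1 is w(i).

So w = 3 5 1 2 4.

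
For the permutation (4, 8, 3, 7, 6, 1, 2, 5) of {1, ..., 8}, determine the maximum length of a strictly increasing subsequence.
3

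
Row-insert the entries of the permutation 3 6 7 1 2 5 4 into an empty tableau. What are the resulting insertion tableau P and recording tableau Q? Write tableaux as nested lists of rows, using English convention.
P = [[1, 2, 4], [3, 5, 7], [6]], Q = [[1, 2, 3], [4, 5, 6], [7]]

Insert each entry of the permutation into P by Schensted row insertion, recording in Q the position of each new cell.

After inserting 3: P = [[3]].
After inserting 6: P = [[3, 6]].
After inserting 7: P = [[3, 6, 7]].
After inserting 1: P = [[1, 6, 7], [3]].
After inserting 2: P = [[1, 2, 7], [3, 6]].
After inserting 5: P = [[1, 2, 5], [3, 6, 7]].
After inserting 4: P = [[1, 2, 4], [3, 5, 7], [6]].

So P = [[1, 2, 4], [3, 5, 7], [6]], Q = [[1, 2, 3], [4, 5, 6], [7]].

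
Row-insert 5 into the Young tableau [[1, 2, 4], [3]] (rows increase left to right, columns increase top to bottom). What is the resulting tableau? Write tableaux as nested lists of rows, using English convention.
[[1, 2, 4, 5], [3]]

5 is larger than every entry of row 1, so it is appended to row 1. The new tableau is [[1, 2, 4, 5], [3]].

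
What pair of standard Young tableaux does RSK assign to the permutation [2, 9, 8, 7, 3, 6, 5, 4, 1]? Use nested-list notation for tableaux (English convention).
Insert each entry of the permutation into P by Schensted row insertion, recording in Q the position of each new cell.

Insert 2: appended to row 1. P = [[2]], Q = [[1]].
Insert 9: appended to row 1. P = [[2, 9]], Q = [[1, 2]].
Insert 8: 8 bumps 9 from row 1; 9 starts row 2. P = [[2, 8], [9]], Q = [[1, 2], [3]].
Insert 7: 7 bumps 8 from row 1; 8 bumps 9 from row 2; 9 starts row 3. P = [[2, 7], [8], [9]], Q = [[1, 2], [3], [4]].
Insert 3: 3 bumps 7 from row 1; 7 bumps 8 from row 2; 8 bumps 9 from row 3; 9 starts row 4. P = [[2, 3], [7], [8], [9]], Q = [[1, 2], [3], [4], [5]].
Insert 6: appended to row 1. P = [[2, 3, 6], [7], [8], [9]], Q = [[1, 2, 6], [3], [4], [5]].
Insert 5: 5 bumps 6 from row 1; 6 bumps 7 from row 2; 7 bumps 8 from row 3; 8 bumps 9 from row 4; 9 starts row 5. P = [[2, 3, 5], [6], [7], [8], [9]], Q = [[1, 2, 6], [3], [4], [5], [7]].
Insert 4: 4 bumps 5 from row 1; 5 bumps 6 from row 2; 6 bumps 7 from row 3; 7 bumps 8 from row 4; 8 bumps 9 from row 5; 9 starts row 6. P = [[2, 3, 4], [5], [6], [7], [8], [9]], Q = [[1, 2, 6], [3], [4], [5], [7], [8]].
Insert 1: 1 bumps 2 from row 1; 2 bumps 5 from row 2; 5 bumps 6 from row 3; 6 bumps 7 from row 4; 7 bumps 8 from row 5; 8 bumps 9 from row 6; 9 starts row 7. P = [[1, 3, 4], [2], [5], [6], [7], [8], [9]], Q = [[1, 2, 6], [3], [4], [5], [7], [8], [9]].

So P = [[1, 3, 4], [2], [5], [6], [7], [8], [9]], Q = [[1, 2, 6], [3], [4], [5], [7], [8], [9]].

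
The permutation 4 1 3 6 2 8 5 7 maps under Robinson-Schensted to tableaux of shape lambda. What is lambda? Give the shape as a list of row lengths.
Row-insert each entry into an empty tableau.

After inserting 4: P = [[4]].
After inserting 1: P = [[1], [4]].
After inserting 3: P = [[1, 3], [4]].
After inserting 6: P = [[1, 3, 6], [4]].
After inserting 2: P = [[1, 2, 6], [3], [4]].
After inserting 8: P = [[1, 2, 6, 8], [3], [4]].
After inserting 5: P = [[1, 2, 5, 8], [3, 6], [4]].
After inserting 7: P = [[1, 2, 5, 7], [3, 6, 8], [4]].

The final insertion tableau P = [[1, 2, 5, 7], [3, 6, 8], [4]] has shape [4, 3, 1].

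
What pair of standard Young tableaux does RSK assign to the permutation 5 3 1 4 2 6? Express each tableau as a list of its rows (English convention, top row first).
P = [[1, 2, 6], [3, 4], [5]], Q = [[1, 4, 6], [2, 5], [3]]

Insert each entry of the permutation into P by Schensted row insertion, recording in Q the position of each new cell.

Insert 5: appended to row 1. P = [[5]].
Insert 3: 3 bumps 5 from row 1; 5 starts row 2. P = [[3], [5]].
Insert 1: 1 bumps 3 from row 1; 3 bumps 5 from row 2; 5 starts row 3. P = [[1], [3], [5]].
Insert 4: appended to row 1. P = [[1, 4], [3], [5]].
Insert 2: 2 bumps 4 from row 1; 4 appends to row 2. P = [[1, 2], [3, 4], [5]].
Insert 6: appended to row 1. P = [[1, 2, 6], [3, 4], [5]].

So P = [[1, 2, 6], [3, 4], [5]], Q = [[1, 4, 6], [2, 5], [3]].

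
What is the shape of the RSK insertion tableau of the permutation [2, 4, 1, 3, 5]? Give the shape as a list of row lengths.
[3, 2]

Row-insert each entry into an empty tableau.

After inserting 2: P = [[2]].
After inserting 4: P = [[2, 4]].
After inserting 1: P = [[1, 4], [2]].
After inserting 3: P = [[1, 3], [2, 4]].
After inserting 5: P = [[1, 3, 5], [2, 4]].

The final insertion tableau P = [[1, 3, 5], [2, 4]] has shape [3, 2].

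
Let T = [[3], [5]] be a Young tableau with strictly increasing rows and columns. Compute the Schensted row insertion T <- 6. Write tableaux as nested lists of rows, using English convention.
[[3, 6], [5]]

6 is larger than every entry of row 1, so it is appended to row 1. The new tableau is [[3, 6], [5]].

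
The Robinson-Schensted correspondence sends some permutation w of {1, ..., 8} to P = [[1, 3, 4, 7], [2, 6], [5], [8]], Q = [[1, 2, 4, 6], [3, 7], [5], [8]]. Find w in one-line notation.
Reverse the RSK construction: for i from n down to 1, find the cell of Q containing i, remove the entry at that cell from P, and reverse-bump it up through P; the value ejected from row 1 is w(i).

Step i=8: Q has 8 at row 4, column 1; remove 8 from row 4 of P and reverse-bump: 8 enters row 3 and ejects 5; 5 enters row 2 and ejects 2; 2 enters row 1 and ejects 1. So w(8) = 1. P is now [[2, 3, 4, 7], [5, 6], [8]].
Step i=7: Q has 7 at row 2, column 2; remove 6 from row 2 of P and reverse-bump: 6 enters row 1 and ejects 4. So w(7) = 4. P is now [[2, 3, 6, 7], [5], [8]].
Step i=6: Q has 6 at row 1, column 4; remove that cell from P, ejecting 7. So w(6) = 7. P is now [[2, 3, 6], [5], [8]].
Step i=5: Q has 5 at row 3, column 1; remove 8 from row 3 of P and reverse-bump: 8 enters row 2 and ejects 5; 5 enters row 1 and ejects 3. So w(5) = 3. P is now [[2, 5, 6], [8]].
Step i=4: Q has 4 at row 1, column 3; remove that cell from P, ejecting 6. So w(4) = 6. P is now [[2, 5], [8]].
Step i=3: Q has 3 at row 2, column 1; remove 8 from row 2 of P and reverse-bump: 8 enters row 1 and ejects 5. So w(3) = 5. P is now [[2, 8]].
Step i=2: Q has 2 at row 1, column 2; remove that cell from P, ejecting 8. So w(2) = 8. P is now [[2]].
Step i=1: Q has 1 at row 1, column 1; remove that cell from P, ejecting 2. So w(1) = 2. P is now [].

So w = 2 8 5 6 3 7 4 1.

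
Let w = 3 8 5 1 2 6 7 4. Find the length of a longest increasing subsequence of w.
4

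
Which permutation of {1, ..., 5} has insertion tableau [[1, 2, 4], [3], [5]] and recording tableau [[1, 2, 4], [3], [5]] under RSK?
1 5 3 4 2

Reverse the RSK construction: for i from n down to 1, find the cell of Q containing i, remove the entry at that cell from P, and reverse-bump it up through P; the value ejected from row 1 is w(i).

Step i=5: Q has 5 at row 3, column 1; remove 5 from row 3 of P and reverse-bump: 5 enters row 2 and ejects 3; 3 enters row 1 and ejects 2. So w(5) = 2. P is now [[1, 3, 4], [5]].
Step i=4: Q has 4 at row 1, column 3; remove that cell from P, ejecting 4. So w(4) = 4. P is now [[1, 3], [5]].
Step i=3: Q has 3 at row 2, column 1; remove 5 from row 2 of P and reverse-bump: 5 enters row 1 and ejects 3. So w(3) = 3. P is now [[1, 5]].
Step i=2: Q has 2 at row 1, column 2; remove that cell from P, ejecting 5. So w(2) = 5. P is now [[1]].
Step i=1: Q has 1 at row 1, column 1; remove that cell from P, ejecting 1. So w(1) = 1. P is now [].

So w = 1 5 3 4 2.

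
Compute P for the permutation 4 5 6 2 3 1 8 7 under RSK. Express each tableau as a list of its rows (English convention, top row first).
P = [[1, 3, 6, 7], [2, 5, 8], [4]]

Insert 4: appended to row 1. P = [[4]].
Insert 5: appended to row 1. P = [[4, 5]].
Insert 6: appended to row 1. P = [[4, 5, 6]].
Insert 2: 2 bumps 4 from row 1; 4 starts row 2. P = [[2, 5, 6], [4]].
Insert 3: 3 bumps 5 from row 1; 5 appends to row 2. P = [[2, 3, 6], [4, 5]].
Insert 1: 1 bumps 2 from row 1; 2 bumps 4 from row 2; 4 starts row 3. P = [[1, 3, 6], [2, 5], [4]].
Insert 8: appended to row 1. P = [[1, 3, 6, 8], [2, 5], [4]].
Insert 7: 7 bumps 8 from row 1; 8 appends to row 2. P = [[1, 3, 6, 7], [2, 5, 8], [4]].

So P = [[1, 3, 6, 7], [2, 5, 8], [4]].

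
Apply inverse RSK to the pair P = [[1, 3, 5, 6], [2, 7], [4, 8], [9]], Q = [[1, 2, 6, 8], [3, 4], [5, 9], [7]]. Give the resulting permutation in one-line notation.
Reverse the RSK construction: for i from n down to 1, find the cell of Q containing i, remove the entry at that cell from P, and reverse-bump it up through P; the value ejected from row 1 is w(i).

Step i=9: Q has 9 at row 3, column 2; remove 8 from row 3 of P and reverse-bump: 8 enters row 2 and ejects 7; 7 enters row 1 and ejects 6. So w(9) = 6. P is now [[1, 3, 5, 7], [2, 8], [4], [9]].
Step i=8: Q has 8 at row 1, column 4; remove that cell from P, ejecting 7. So w(8) = 7. P is now [[1, 3, 5], [2, 8], [4], [9]].
Step i=7: Q has 7 at row 4, column 1; remove 9 from row 4 of P and reverse-bump: 9 enters row 3 and ejects 4; 4 enters row 2 and ejects 2; 2 enters row 1 and ejects 1. So w(7) = 1. P is now [[2, 3, 5], [4, 8], [9]].
Step i=6: Q has 6 at row 1, column 3; remove that cell from P, ejecting 5. So w(6) = 5. P is now [[2, 3], [4, 8], [9]].
Step i=5: Q has 5 at row 3, column 1; remove 9 from row 3 of P and reverse-bump: 9 enters row 2 and ejects 8; 8 enters row 1 and ejects 3. So w(5) = 3. P is now [[2, 8], [4, 9]].
Step i=4: Q has 4 at row 2, column 2; remove 9 from row 2 of P and reverse-bump: 9 enters row 1 and ejects 8. So w(4) = 8. P is now [[2, 9], [4]].
Step i=3: Q has 3 at row 2, column 1; remove 4 from row 2 of P and reverse-bump: 4 enters row 1 and ejects 2. So w(3) = 2. P is now [[4, 9]].
Step i=2: Q has 2 at row 1, column 2; remove that cell from P, ejecting 9. So w(2) = 9. P is now [[4]].
Step i=1: Q has 1 at row 1, column 1; remove that cell from P, ejecting 4. So w(1) = 4. P is now [].

So w = 4 9 2 8 3 5 1 7 6.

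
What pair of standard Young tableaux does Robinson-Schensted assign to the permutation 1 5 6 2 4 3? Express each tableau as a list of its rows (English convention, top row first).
Insert each entry of the permutation into P by Schensted row insertion, recording in Q the position of each new cell.

Insert 1: appended to row 1. P = [[1]].
Insert 5: appended to row 1. P = [[1, 5]].
Insert 6: appended to row 1. P = [[1, 5, 6]].
Insert 2: 2 bumps 5 from row 1; 5 starts row 2. P = [[1, 2, 6], [5]].
Insert 4: 4 bumps 6 from row 1; 6 appends to row 2. P = [[1, 2, 4], [5, 6]].
Insert 3: 3 bumps 4 from row 1; 4 bumps 5 from row 2; 5 starts row 3. P = [[1, 2, 3], [4, 6], [5]].

So P = [[1, 2, 3], [4, 6], [5]], Q = [[1, 2, 3], [4, 5], [6]].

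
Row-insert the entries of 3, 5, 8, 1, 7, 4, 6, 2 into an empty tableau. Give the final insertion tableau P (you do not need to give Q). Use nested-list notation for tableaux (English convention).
Insert 3: appended to row 1. P = [[3]].
Insert 5: appended to row 1. P = [[3, 5]].
Insert 8: appended to row 1. P = [[3, 5, 8]].
Insert 1: 1 bumps 3 from row 1; 3 starts row 2. P = [[1, 5, 8], [3]].
Insert 7: 7 bumps 8 from row 1; 8 appends to row 2. P = [[1, 5, 7], [3, 8]].
Insert 4: 4 bumps 5 from row 1; 5 bumps 8 from row 2; 8 starts row 3. P = [[1, 4, 7], [3, 5], [8]].
Insert 6: 6 bumps 7 from row 1; 7 appends to row 2. P = [[1, 4, 6], [3, 5, 7], [8]].
Insert 2: 2 bumps 4 from row 1; 4 bumps 5 from row 2; 5 bumps 8 from row 3; 8 starts row 4. P = [[1, 2, 6], [3, 4, 7], [5], [8]].

So P = [[1, 2, 6], [3, 4, 7], [5], [8]].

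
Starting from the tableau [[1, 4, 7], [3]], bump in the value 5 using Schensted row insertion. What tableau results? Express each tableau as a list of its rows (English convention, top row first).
[[1, 4, 5], [3, 7]]

In row 1, 5 replaces 7 (the leftmost entry greater than 5); 7 is bumped to row 2. 7 is appended to row 2. The new tableau is [[1, 4, 5], [3, 7]].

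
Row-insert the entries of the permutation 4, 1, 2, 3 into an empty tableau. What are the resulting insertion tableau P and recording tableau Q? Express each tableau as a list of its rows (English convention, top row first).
Insert each entry of the permutation into P by Schensted row insertion, recording in Q the position of each new cell.

After inserting 4: P = [[4]].
After inserting 1: P = [[1], [4]].
After inserting 2: P = [[1, 2], [4]].
After inserting 3: P = [[1, 2, 3], [4]].

So P = [[1, 2, 3], [4]], Q = [[1, 3, 4], [2]].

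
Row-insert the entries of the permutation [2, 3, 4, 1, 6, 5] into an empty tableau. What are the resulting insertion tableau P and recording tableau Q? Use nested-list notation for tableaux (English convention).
Insert each entry of the permutation into P by Schensted row insertion, recording in Q the position of each new cell.

Insert 2: appended to row 1. P = [[2]].
Insert 3: appended to row 1. P = [[2, 3]].
Insert 4: appended to row 1. P = [[2, 3, 4]].
Insert 1: 1 bumps 2 from row 1; 2 starts row 2. P = [[1, 3, 4], [2]].
Insert 6: appended to row 1. P = [[1, 3, 4, 6], [2]].
Insert 5: 5 bumps 6 from row 1; 6 appends to row 2. P = [[1, 3, 4, 5], [2, 6]].

So P = [[1, 3, 4, 5], [2, 6]], Q = [[1, 2, 3, 5], [4, 6]].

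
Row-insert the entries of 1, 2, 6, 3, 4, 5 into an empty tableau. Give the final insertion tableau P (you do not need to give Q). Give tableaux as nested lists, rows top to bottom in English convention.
Insert 1: appended to row 1. P = [[1]].
Insert 2: appended to row 1. P = [[1, 2]].
Insert 6: appended to row 1. P = [[1, 2, 6]].
Insert 3: 3 bumps 6 from row 1; 6 starts row 2. P = [[1, 2, 3], [6]].
Insert 4: appended to row 1. P = [[1, 2, 3, 4], [6]].
Insert 5: appended to row 1. P = [[1, 2, 3, 4, 5], [6]].

So P = [[1, 2, 3, 4, 5], [6]].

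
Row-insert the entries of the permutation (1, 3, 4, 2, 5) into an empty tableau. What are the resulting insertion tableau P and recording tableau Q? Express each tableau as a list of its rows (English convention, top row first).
Insert each entry of the permutation into P by Schensted row insertion, recording in Q the position of each new cell.

Insert 1: appended to row 1. P = [[1]].
Insert 3: appended to row 1. P = [[1, 3]].
Insert 4: appended to row 1. P = [[1, 3, 4]].
Insert 2: 2 bumps 3 from row 1; 3 starts row 2. P = [[1, 2, 4], [3]].
Insert 5: appended to row 1. P = [[1, 2, 4, 5], [3]].

So P = [[1, 2, 4, 5], [3]], Q = [[1, 2, 3, 5], [4]].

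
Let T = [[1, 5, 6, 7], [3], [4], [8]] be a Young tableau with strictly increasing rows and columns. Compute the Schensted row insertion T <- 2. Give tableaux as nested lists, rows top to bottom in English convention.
In row 1, 2 replaces 5 (the leftmost entry greater than 2); 5 is bumped to row 2. 5 is appended to row 2. The new tableau is [[1, 2, 6, 7], [3, 5], [4], [8]].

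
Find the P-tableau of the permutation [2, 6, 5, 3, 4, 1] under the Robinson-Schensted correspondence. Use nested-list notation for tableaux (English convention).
Insert 2: appended to row 1. P = [[2]].
Insert 6: appended to row 1. P = [[2, 6]].
Insert 5: 5 bumps 6 from row 1; 6 starts row 2. P = [[2, 5], [6]].
Insert 3: 3 bumps 5 from row 1; 5 bumps 6 from row 2; 6 starts row 3. P = [[2, 3], [5], [6]].
Insert 4: appended to row 1. P = [[2, 3, 4], [5], [6]].
Insert 1: 1 bumps 2 from row 1; 2 bumps 5 from row 2; 5 bumps 6 from row 3; 6 starts row 4. P = [[1, 3, 4], [2], [5], [6]].

So P = [[1, 3, 4], [2], [5], [6]].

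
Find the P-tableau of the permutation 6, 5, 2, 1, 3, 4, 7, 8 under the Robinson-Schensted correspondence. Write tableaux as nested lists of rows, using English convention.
After inserting 6: P = [[6]].
After inserting 5: P = [[5], [6]].
After inserting 2: P = [[2], [5], [6]].
After inserting 1: P = [[1], [2], [5], [6]].
After inserting 3: P = [[1, 3], [2], [5], [6]].
After inserting 4: P = [[1, 3, 4], [2], [5], [6]].
After inserting 7: P = [[1, 3, 4, 7], [2], [5], [6]].
After inserting 8: P = [[1, 3, 4, 7, 8], [2], [5], [6]].

So P = [[1, 3, 4, 7, 8], [2], [5], [6]].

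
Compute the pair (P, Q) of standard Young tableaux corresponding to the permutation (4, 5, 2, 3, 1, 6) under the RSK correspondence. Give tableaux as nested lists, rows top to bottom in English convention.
P = [[1, 3, 6], [2, 5], [4]], Q = [[1, 2, 6], [3, 4], [5]]

Insert each entry of the permutation into P by Schensted row insertion, recording in Q the position of each new cell.

After inserting 4: P = [[4]].
After inserting 5: P = [[4, 5]].
After inserting 2: P = [[2, 5], [4]].
After inserting 3: P = [[2, 3], [4, 5]].
After inserting 1: P = [[1, 3], [2, 5], [4]].
After inserting 6: P = [[1, 3, 6], [2, 5], [4]].

So P = [[1, 3, 6], [2, 5], [4]], Q = [[1, 2, 6], [3, 4], [5]].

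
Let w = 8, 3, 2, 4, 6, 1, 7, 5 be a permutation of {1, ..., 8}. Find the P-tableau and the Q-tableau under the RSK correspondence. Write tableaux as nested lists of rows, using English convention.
P = [[1, 4, 5, 7], [2, 6], [3], [8]], Q = [[1, 4, 5, 7], [2, 8], [3], [6]]

Insert each entry of the permutation into P by Schensted row insertion, recording in Q the position of each new cell.

Insert 8: appended to row 1. P = [[8]], Q = [[1]].
Insert 3: 3 bumps 8 from row 1; 8 starts row 2. P = [[3], [8]], Q = [[1], [2]].
Insert 2: 2 bumps 3 from row 1; 3 bumps 8 from row 2; 8 starts row 3. P = [[2], [3], [8]], Q = [[1], [2], [3]].
Insert 4: appended to row 1. P = [[2, 4], [3], [8]], Q = [[1, 4], [2], [3]].
Insert 6: appended to row 1. P = [[2, 4, 6], [3], [8]], Q = [[1, 4, 5], [2], [3]].
Insert 1: 1 bumps 2 from row 1; 2 bumps 3 from row 2; 3 bumps 8 from row 3; 8 starts row 4. P = [[1, 4, 6], [2], [3], [8]], Q = [[1, 4, 5], [2], [3], [6]].
Insert 7: appended to row 1. P = [[1, 4, 6, 7], [2], [3], [8]], Q = [[1, 4, 5, 7], [2], [3], [6]].
Insert 5: 5 bumps 6 from row 1; 6 appends to row 2. P = [[1, 4, 5, 7], [2, 6], [3], [8]], Q = [[1, 4, 5, 7], [2, 8], [3], [6]].

So P = [[1, 4, 5, 7], [2, 6], [3], [8]], Q = [[1, 4, 5, 7], [2, 8], [3], [6]].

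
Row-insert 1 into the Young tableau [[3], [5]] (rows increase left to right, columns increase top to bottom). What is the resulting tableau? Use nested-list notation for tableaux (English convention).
In row 1, 1 replaces 3 (the leftmost entry greater than 1); 3 is bumped to row 2. In row 2, 3 replaces 5 (the leftmost entry greater than 3); 5 is bumped to row 3. 5 starts a new row 3. The new tableau is [[1], [3], [5]].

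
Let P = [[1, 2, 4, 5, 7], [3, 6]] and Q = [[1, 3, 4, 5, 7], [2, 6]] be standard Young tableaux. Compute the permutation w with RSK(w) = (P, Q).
Reverse the RSK construction: for i from n down to 1, find the cell of Q containing i, remove the entry at that cell from P, and reverse-bump it up through P; the value ejected from row 1 is w(i).

Step i=7: Q has 7 at row 1, column 5; remove that cell from P, ejecting 7. So w(7) = 7. P is now [[1, 2, 4, 5], [3, 6]].
Step i=6: Q has 6 at row 2, column 2; remove 6 from row 2 of P and reverse-bump: 6 enters row 1 and ejects 5. So w(6) = 5. P is now [[1, 2, 4, 6], [3]].
Step i=5: Q has 5 at row 1, column 4; remove that cell from P, ejecting 6. So w(5) = 6. P is now [[1, 2, 4], [3]].
Step i=4: Q has 4 at row 1, column 3; remove that cell from P, ejecting 4. So w(4) = 4. P is now [[1, 2], [3]].
Step i=3: Q has 3 at row 1, column 2; remove that cell from P, ejecting 2. So w(3) = 2. P is now [[1], [3]].
Step i=2: Q has 2 at row 2, column 1; remove 3 from row 2 of P and reverse-bump: 3 enters row 1 and ejects 1. So w(2) = 1. P is now [[3]].
Step i=1: Q has 1 at row 1, column 1; remove that cell from P, ejecting 3. So w(1) = 3. P is now [].

So w = 3 1 2 4 6 5 7.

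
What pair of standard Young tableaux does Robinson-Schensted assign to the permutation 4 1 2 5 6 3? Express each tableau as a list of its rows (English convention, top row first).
P = [[1, 2, 3, 6], [4, 5]], Q = [[1, 3, 4, 5], [2, 6]]

Insert each entry of the permutation into P by Schensted row insertion, recording in Q the position of each new cell.

After inserting 4: P = [[4]].
After inserting 1: P = [[1], [4]].
After inserting 2: P = [[1, 2], [4]].
After inserting 5: P = [[1, 2, 5], [4]].
After inserting 6: P = [[1, 2, 5, 6], [4]].
After inserting 3: P = [[1, 2, 3, 6], [4, 5]].

So P = [[1, 2, 3, 6], [4, 5]], Q = [[1, 3, 4, 5], [2, 6]].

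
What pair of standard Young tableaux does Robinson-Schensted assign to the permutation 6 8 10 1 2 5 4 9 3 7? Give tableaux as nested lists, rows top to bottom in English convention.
P = [[1, 2, 3, 7], [4, 8, 9], [5, 10], [6]], Q = [[1, 2, 3, 8], [4, 5, 6], [7, 10], [9]]

Insert each entry of the permutation into P by Schensted row insertion, recording in Q the position of each new cell.

Insert 6: appended to row 1. P = [[6]].
Insert 8: appended to row 1. P = [[6, 8]].
Insert 10: appended to row 1. P = [[6, 8, 10]].
Insert 1: 1 bumps 6 from row 1; 6 starts row 2. P = [[1, 8, 10], [6]].
Insert 2: 2 bumps 8 from row 1; 8 appends to row 2. P = [[1, 2, 10], [6, 8]].
Insert 5: 5 bumps 10 from row 1; 10 appends to row 2. P = [[1, 2, 5], [6, 8, 10]].
Insert 4: 4 bumps 5 from row 1; 5 bumps 6 from row 2; 6 starts row 3. P = [[1, 2, 4], [5, 8, 10], [6]].
Insert 9: appended to row 1. P = [[1, 2, 4, 9], [5, 8, 10], [6]].
Insert 3: 3 bumps 4 from row 1; 4 bumps 5 from row 2; 5 bumps 6 from row 3; 6 starts row 4. P = [[1, 2, 3, 9], [4, 8, 10], [5], [6]].
Insert 7: 7 bumps 9 from row 1; 9 bumps 10 from row 2; 10 appends to row 3. P = [[1, 2, 3, 7], [4, 8, 9], [5, 10], [6]].

So P = [[1, 2, 3, 7], [4, 8, 9], [5, 10], [6]], Q = [[1, 2, 3, 8], [4, 5, 6], [7, 10], [9]].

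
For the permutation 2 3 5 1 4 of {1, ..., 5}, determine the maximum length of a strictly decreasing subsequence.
2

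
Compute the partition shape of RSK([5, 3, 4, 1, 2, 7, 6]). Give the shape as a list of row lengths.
Row-insert each entry into an empty tableau.

After inserting 5: P = [[5]].
After inserting 3: P = [[3], [5]].
After inserting 4: P = [[3, 4], [5]].
After inserting 1: P = [[1, 4], [3], [5]].
After inserting 2: P = [[1, 2], [3, 4], [5]].
After inserting 7: P = [[1, 2, 7], [3, 4], [5]].
After inserting 6: P = [[1, 2, 6], [3, 4, 7], [5]].

The final insertion tableau P = [[1, 2, 6], [3, 4, 7], [5]] has shape [3, 3, 1].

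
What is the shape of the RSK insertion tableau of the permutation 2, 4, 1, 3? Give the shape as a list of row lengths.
[2, 2]

RSK row insertion gives P = [[1, 3], [2, 4]], which has shape [2, 2].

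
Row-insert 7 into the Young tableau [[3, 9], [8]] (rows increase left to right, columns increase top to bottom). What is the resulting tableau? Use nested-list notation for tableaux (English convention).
[[3, 7], [8, 9]]

In row 1, 7 replaces 9 (the leftmost entry greater than 7); 9 is bumped to row 2. 9 is appended to row 2. The new tableau is [[3, 7], [8, 9]].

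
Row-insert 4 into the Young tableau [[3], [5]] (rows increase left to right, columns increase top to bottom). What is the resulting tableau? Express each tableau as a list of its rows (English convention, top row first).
4 is larger than every entry of row 1, so it is appended to row 1. The new tableau is [[3, 4], [5]].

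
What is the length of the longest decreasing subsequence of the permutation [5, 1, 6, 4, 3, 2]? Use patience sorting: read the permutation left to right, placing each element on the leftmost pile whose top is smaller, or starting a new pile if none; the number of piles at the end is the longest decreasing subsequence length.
5: new pile. tops = [5]
1: new pile. tops = [5, 1]
6: onto pile 1 (replacing 5). tops = [6, 1]
4: onto pile 2 (replacing 1). tops = [6, 4]
3: new pile. tops = [6, 4, 3]
2: new pile. tops = [6, 4, 3, 2]

4 piles, so the longest decreasing subsequence has length 4.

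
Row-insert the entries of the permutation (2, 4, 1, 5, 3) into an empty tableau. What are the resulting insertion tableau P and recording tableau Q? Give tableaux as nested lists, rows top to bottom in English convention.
P = [[1, 3, 5], [2, 4]], Q = [[1, 2, 4], [3, 5]]

Insert each entry of the permutation into P by Schensted row insertion, recording in Q the position of each new cell.

Insert 2: appended to row 1. P = [[2]].
Insert 4: appended to row 1. P = [[2, 4]].
Insert 1: 1 bumps 2 from row 1; 2 starts row 2. P = [[1, 4], [2]].
Insert 5: appended to row 1. P = [[1, 4, 5], [2]].
Insert 3: 3 bumps 4 from row 1; 4 appends to row 2. P = [[1, 3, 5], [2, 4]].

So P = [[1, 3, 5], [2, 4]], Q = [[1, 2, 4], [3, 5]].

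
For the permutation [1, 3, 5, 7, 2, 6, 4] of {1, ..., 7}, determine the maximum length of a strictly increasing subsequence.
4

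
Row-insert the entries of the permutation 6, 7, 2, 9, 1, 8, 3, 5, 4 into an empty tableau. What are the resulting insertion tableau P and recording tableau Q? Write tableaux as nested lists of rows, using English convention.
Insert each entry of the permutation into P by Schensted row insertion, recording in Q the position of each new cell.

Insert 6: appended to row 1. P = [[6]].
Insert 7: appended to row 1. P = [[6, 7]].
Insert 2: 2 bumps 6 from row 1; 6 starts row 2. P = [[2, 7], [6]].
Insert 9: appended to row 1. P = [[2, 7, 9], [6]].
Insert 1: 1 bumps 2 from row 1; 2 bumps 6 from row 2; 6 starts row 3. P = [[1, 7, 9], [2], [6]].
Insert 8: 8 bumps 9 from row 1; 9 appends to row 2. P = [[1, 7, 8], [2, 9], [6]].
Insert 3: 3 bumps 7 from row 1; 7 bumps 9 from row 2; 9 appends to row 3. P = [[1, 3, 8], [2, 7], [6, 9]].
Insert 5: 5 bumps 8 from row 1; 8 appends to row 2. P = [[1, 3, 5], [2, 7, 8], [6, 9]].
Insert 4: 4 bumps 5 from row 1; 5 bumps 7 from row 2; 7 bumps 9 from row 3; 9 starts row 4. P = [[1, 3, 4], [2, 5, 8], [6, 7], [9]].

So P = [[1, 3, 4], [2, 5, 8], [6, 7], [9]], Q = [[1, 2, 4], [3, 6, 8], [5, 7], [9]].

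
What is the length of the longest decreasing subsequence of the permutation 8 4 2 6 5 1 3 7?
4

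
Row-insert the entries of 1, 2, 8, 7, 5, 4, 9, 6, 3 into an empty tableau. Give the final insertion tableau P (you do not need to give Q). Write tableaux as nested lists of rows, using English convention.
P = [[1, 2, 3, 6], [4, 9], [5], [7], [8]]

Insert 1: appended to row 1. P = [[1]].
Insert 2: appended to row 1. P = [[1, 2]].
Insert 8: appended to row 1. P = [[1, 2, 8]].
Insert 7: 7 bumps 8 from row 1; 8 starts row 2. P = [[1, 2, 7], [8]].
Insert 5: 5 bumps 7 from row 1; 7 bumps 8 from row 2; 8 starts row 3. P = [[1, 2, 5], [7], [8]].
Insert 4: 4 bumps 5 from row 1; 5 bumps 7 from row 2; 7 bumps 8 from row 3; 8 starts row 4. P = [[1, 2, 4], [5], [7], [8]].
Insert 9: appended to row 1. P = [[1, 2, 4, 9], [5], [7], [8]].
Insert 6: 6 bumps 9 from row 1; 9 appends to row 2. P = [[1, 2, 4, 6], [5, 9], [7], [8]].
Insert 3: 3 bumps 4 from row 1; 4 bumps 5 from row 2; 5 bumps 7 from row 3; 7 bumps 8 from row 4; 8 starts row 5. P = [[1, 2, 3, 6], [4, 9], [5], [7], [8]].

So P = [[1, 2, 3, 6], [4, 9], [5], [7], [8]].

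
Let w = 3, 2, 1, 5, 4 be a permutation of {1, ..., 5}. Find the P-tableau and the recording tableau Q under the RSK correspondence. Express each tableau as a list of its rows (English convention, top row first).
P = [[1, 4], [2, 5], [3]], Q = [[1, 4], [2, 5], [3]]

Insert each entry of the permutation into P by Schensted row insertion, recording in Q the position of each new cell.

Insert 3: appended to row 1. P = [[3]].
Insert 2: 2 bumps 3 from row 1; 3 starts row 2. P = [[2], [3]].
Insert 1: 1 bumps 2 from row 1; 2 bumps 3 from row 2; 3 starts row 3. P = [[1], [2], [3]].
Insert 5: appended to row 1. P = [[1, 5], [2], [3]].
Insert 4: 4 bumps 5 from row 1; 5 appends to row 2. P = [[1, 4], [2, 5], [3]].

So P = [[1, 4], [2, 5], [3]], Q = [[1, 4], [2, 5], [3]].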